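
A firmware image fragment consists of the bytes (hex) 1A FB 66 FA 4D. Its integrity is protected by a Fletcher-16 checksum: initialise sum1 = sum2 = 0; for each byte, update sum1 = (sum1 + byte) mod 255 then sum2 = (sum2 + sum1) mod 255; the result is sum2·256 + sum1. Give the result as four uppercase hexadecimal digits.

Running sums (mod 255):
  after byte 0 (1A): sum1=26, sum2=26
  after byte 1 (FB): sum1=22, sum2=48
  after byte 2 (66): sum1=124, sum2=172
  after byte 3 (FA): sum1=119, sum2=36
  after byte 4 (4D): sum1=196, sum2=232
Checksum = sum2·256 + sum1 = 232·256 + 196 = 59588 = 0xE8C4.

E8C4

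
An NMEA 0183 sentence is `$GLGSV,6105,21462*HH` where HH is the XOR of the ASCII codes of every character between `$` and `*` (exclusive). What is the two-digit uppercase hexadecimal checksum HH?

XOR the ASCII codes of the payload characters:
  'G' = 0x47 → acc = 0x47
  'L' = 0x4C → acc = 0x0B
  'G' = 0x47 → acc = 0x4C
  'S' = 0x53 → acc = 0x1F
  'V' = 0x56 → acc = 0x49
  ',' = 0x2C → acc = 0x65
  '6' = 0x36 → acc = 0x53
  '1' = 0x31 → acc = 0x62
  '0' = 0x30 → acc = 0x52
  '5' = 0x35 → acc = 0x67
  ',' = 0x2C → acc = 0x4B
  '2' = 0x32 → acc = 0x79
  '1' = 0x31 → acc = 0x48
  '4' = 0x34 → acc = 0x7C
  '6' = 0x36 → acc = 0x4A
  '2' = 0x32 → acc = 0x78
Checksum = 0x78.

78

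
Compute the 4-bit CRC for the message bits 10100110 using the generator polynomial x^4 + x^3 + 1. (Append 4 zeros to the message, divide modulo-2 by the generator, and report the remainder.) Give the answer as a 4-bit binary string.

1100

Append 4 zeros: 101001100000. Divide by 11001 (XOR where the leading bit is 1):
  pos 0: 10100 XOR 11001 = 01101
  pos 1: 11011 XOR 11001 = 00010
  pos 4: 10100 XOR 11001 = 01101
  pos 5: 11010 XOR 11001 = 00011
Remainder (last 4 bits) = 1100. This is the CRC / FCS.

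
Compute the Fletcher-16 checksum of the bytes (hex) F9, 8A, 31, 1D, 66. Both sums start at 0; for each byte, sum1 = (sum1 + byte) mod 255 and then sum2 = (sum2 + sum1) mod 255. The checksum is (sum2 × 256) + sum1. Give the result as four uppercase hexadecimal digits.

Running sums (mod 255):
  after byte 0 (F9): sum1=249, sum2=249
  after byte 1 (8A): sum1=132, sum2=126
  after byte 2 (31): sum1=181, sum2=52
  after byte 3 (1D): sum1=210, sum2=7
  after byte 4 (66): sum1=57, sum2=64
Checksum = sum2·256 + sum1 = 64·256 + 57 = 16441 = 0x4039.

4039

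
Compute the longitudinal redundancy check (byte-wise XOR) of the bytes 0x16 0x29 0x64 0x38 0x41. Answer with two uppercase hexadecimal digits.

XOR the bytes together:
  start with 0x16
  0x16 ⊕ 0x29 = 0x3F
  0x3F ⊕ 0x64 = 0x5B
  0x5B ⊕ 0x38 = 0x63
  0x63 ⊕ 0x41 = 0x22

22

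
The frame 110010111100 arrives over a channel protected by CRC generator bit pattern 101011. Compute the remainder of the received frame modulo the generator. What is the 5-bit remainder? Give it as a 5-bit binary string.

01110

Modulo-2 division of 110010111100 by 101011:
  pos 0: 110010 XOR 101011 = 011001
  pos 1: 110011 XOR 101011 = 011000
  pos 2: 110001 XOR 101011 = 011010
  pos 3: 110101 XOR 101011 = 011110
  pos 4: 111101 XOR 101011 = 010110
  pos 5: 101100 XOR 101011 = 000111
Remainder = 01110 (nonzero — an error is detected).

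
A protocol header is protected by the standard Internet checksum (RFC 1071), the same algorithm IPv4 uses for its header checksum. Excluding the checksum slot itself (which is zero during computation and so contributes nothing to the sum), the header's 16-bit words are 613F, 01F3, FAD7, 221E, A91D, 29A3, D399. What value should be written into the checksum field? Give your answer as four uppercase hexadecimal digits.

One's-complement addition (fold any carry out of bit 15 back into bit 0):
  0x613F + 0x01F3 = 0x06332
  0x6332 + 0xFAD7 = 0x15E09 → wrap carry → 0x5E0A
  0x5E0A + 0x221E = 0x08028
  0x8028 + 0xA91D = 0x12945 → wrap carry → 0x2946
  0x2946 + 0x29A3 = 0x052E9
  0x52E9 + 0xD399 = 0x12682 → wrap carry → 0x2683
One's-complement sum = 0x2683.
Checksum = ~0x2683 & 0xFFFF = 0xD97C.

D97C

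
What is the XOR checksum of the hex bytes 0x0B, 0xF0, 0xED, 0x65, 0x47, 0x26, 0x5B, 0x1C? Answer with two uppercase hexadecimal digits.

XOR the bytes together:
  start with 0x0B
  0x0B ⊕ 0xF0 = 0xFB
  0xFB ⊕ 0xED = 0x16
  0x16 ⊕ 0x65 = 0x73
  0x73 ⊕ 0x47 = 0x34
  0x34 ⊕ 0x26 = 0x12
  0x12 ⊕ 0x5B = 0x49
  0x49 ⊕ 0x1C = 0x55

55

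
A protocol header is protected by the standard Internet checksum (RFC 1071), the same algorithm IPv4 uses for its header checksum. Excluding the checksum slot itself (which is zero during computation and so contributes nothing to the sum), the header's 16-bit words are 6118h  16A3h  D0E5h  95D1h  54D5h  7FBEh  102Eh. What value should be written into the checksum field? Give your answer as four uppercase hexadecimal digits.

One's-complement addition (fold any carry out of bit 15 back into bit 0):
  0x6118 + 0x16A3 = 0x077BB
  0x77BB + 0xD0E5 = 0x148A0 → wrap carry → 0x48A1
  0x48A1 + 0x95D1 = 0x0DE72
  0xDE72 + 0x54D5 = 0x13347 → wrap carry → 0x3348
  0x3348 + 0x7FBE = 0x0B306
  0xB306 + 0x102E = 0x0C334
One's-complement sum = 0xC334.
Checksum = ~0xC334 & 0xFFFF = 0x3CCB.

3CCB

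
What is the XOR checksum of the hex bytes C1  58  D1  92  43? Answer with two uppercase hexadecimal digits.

99

XOR the bytes together:
  start with 0xC1
  0xC1 ⊕ 0x58 = 0x99
  0x99 ⊕ 0xD1 = 0x48
  0x48 ⊕ 0x92 = 0xDA
  0xDA ⊕ 0x43 = 0x99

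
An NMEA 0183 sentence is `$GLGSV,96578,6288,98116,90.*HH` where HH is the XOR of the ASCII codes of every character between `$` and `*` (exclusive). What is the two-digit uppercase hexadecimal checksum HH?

68

XOR the ASCII codes of the payload characters:
  'G' = 0x47 → acc = 0x47
  'L' = 0x4C → acc = 0x0B
  'G' = 0x47 → acc = 0x4C
  'S' = 0x53 → acc = 0x1F
  'V' = 0x56 → acc = 0x49
  ',' = 0x2C → acc = 0x65
  '9' = 0x39 → acc = 0x5C
  '6' = 0x36 → acc = 0x6A
  '5' = 0x35 → acc = 0x5F
  '7' = 0x37 → acc = 0x68
  '8' = 0x38 → acc = 0x50
  ',' = 0x2C → acc = 0x7C
  '6' = 0x36 → acc = 0x4A
  '2' = 0x32 → acc = 0x78
  '8' = 0x38 → acc = 0x40
  '8' = 0x38 → acc = 0x78
  ',' = 0x2C → acc = 0x54
  '9' = 0x39 → acc = 0x6D
  '8' = 0x38 → acc = 0x55
  '1' = 0x31 → acc = 0x64
  '1' = 0x31 → acc = 0x55
  '6' = 0x36 → acc = 0x63
  ',' = 0x2C → acc = 0x4F
  '9' = 0x39 → acc = 0x76
  '0' = 0x30 → acc = 0x46
  '.' = 0x2E → acc = 0x68
Checksum = 0x68.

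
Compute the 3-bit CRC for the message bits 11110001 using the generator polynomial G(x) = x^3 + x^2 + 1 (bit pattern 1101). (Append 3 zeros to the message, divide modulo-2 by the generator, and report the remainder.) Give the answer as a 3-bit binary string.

111

Append 3 zeros: 11110001000. Divide by 1101 (XOR where the leading bit is 1):
  pos 0: 1111 XOR 1101 = 0010
  pos 2: 1000 XOR 1101 = 0101
  pos 3: 1010 XOR 1101 = 0111
  pos 4: 1111 XOR 1101 = 0010
  pos 6: 1000 XOR 1101 = 0101
  pos 7: 1010 XOR 1101 = 0111
Remainder (last 3 bits) = 111. This is the CRC / FCS.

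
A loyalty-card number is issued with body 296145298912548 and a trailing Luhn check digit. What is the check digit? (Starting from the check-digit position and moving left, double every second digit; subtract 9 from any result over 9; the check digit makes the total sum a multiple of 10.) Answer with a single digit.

Partial digits right→left: 8 4 5 2 1 9 8 9 2 5 4 1 6 9 2
Double every second digit counting from the check-digit position (so the 1st, 3rd, 5th, ... of the partial from the right).
  doubled (with −9 where >9): 7 1 2 7 4 8 3 4 → sum 36
  kept as-is: 4 2 9 9 5 1 9 → sum 39
Total = 36 + 39 = 75.
Check digit = (10 − (75 mod 10)) mod 10 = 5.

5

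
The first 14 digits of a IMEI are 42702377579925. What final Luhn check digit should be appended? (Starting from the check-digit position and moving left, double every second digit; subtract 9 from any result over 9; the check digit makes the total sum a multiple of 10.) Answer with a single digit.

4

Partial digits right→left: 5 2 9 9 7 5 7 7 3 2 0 7 2 4
Double every second digit counting from the check-digit position (so the 1st, 3rd, 5th, ... of the partial from the right).
  doubled (with −9 where >9): 1 9 5 5 6 0 4 → sum 30
  kept as-is: 2 9 5 7 2 7 4 → sum 36
Total = 30 + 36 = 66.
Check digit = (10 − (66 mod 10)) mod 10 = 4.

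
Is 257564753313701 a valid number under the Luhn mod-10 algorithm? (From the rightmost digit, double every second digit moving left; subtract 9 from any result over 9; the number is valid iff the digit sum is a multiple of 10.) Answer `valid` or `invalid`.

invalid

From the right, keep odd positions and double even positions (subtract 9 from any doubled value over 9):
  doubled (positions 2,4,...): 0 6 6 1 8 1 1 → sum 23
  kept (positions 1,3,...): 1 7 1 3 7 6 7 2 → sum 34
Total = 57.
57 mod 10 = 7, so the number is invalid.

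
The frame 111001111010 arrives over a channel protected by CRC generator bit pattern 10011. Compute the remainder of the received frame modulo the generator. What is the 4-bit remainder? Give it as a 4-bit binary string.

0000

Modulo-2 division of 111001111010 by 10011:
  pos 0: 11100 XOR 10011 = 01111
  pos 1: 11111 XOR 10011 = 01100
  pos 2: 11001 XOR 10011 = 01010
  pos 3: 10101 XOR 10011 = 00110
  pos 5: 11010 XOR 10011 = 01001
  pos 6: 10011 XOR 10011 = 00000
Remainder = 0000 (zero — the frame passes the CRC check).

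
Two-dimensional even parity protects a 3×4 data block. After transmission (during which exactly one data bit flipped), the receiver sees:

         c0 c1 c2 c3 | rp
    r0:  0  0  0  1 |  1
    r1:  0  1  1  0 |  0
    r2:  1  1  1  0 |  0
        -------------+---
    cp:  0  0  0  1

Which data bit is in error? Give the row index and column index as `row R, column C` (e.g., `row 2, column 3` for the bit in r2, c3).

Recompute each row's even parity and compare to rp:
  r0: data parity 1, sent rp 1 → ok
  r1: data parity 0, sent rp 0 → ok
  r2: data parity 1, sent rp 0 → mismatch
Recompute each column's even parity and compare to cp:
  c0: data parity 1, sent cp 0 → mismatch
  c1: data parity 0, sent cp 0 → ok
  c2: data parity 0, sent cp 0 → ok
  c3: data parity 1, sent cp 1 → ok
Exactly one row (r2) and one column (c0) fail → the flipped bit is at their intersection.

row 2, column 0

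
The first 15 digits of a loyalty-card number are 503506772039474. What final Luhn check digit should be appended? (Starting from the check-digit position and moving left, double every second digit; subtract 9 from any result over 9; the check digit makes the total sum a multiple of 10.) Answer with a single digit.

8

Partial digits right→left: 4 7 4 9 3 0 2 7 7 6 0 5 3 0 5
Double every second digit counting from the check-digit position (so the 1st, 3rd, 5th, ... of the partial from the right).
  doubled (with −9 where >9): 8 8 6 4 5 0 6 1 → sum 38
  kept as-is: 7 9 0 7 6 5 0 → sum 34
Total = 38 + 34 = 72.
Check digit = (10 − (72 mod 10)) mod 10 = 8.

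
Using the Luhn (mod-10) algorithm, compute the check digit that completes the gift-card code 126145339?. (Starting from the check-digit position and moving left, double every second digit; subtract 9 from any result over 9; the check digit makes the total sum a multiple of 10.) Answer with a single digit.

1

Partial digits right→left: 9 3 3 5 4 1 6 2 1
Double every second digit counting from the check-digit position (so the 1st, 3rd, 5th, ... of the partial from the right).
  doubled (with −9 where >9): 9 6 8 3 2 → sum 28
  kept as-is: 3 5 1 2 → sum 11
Total = 28 + 11 = 39.
Check digit = (10 − (39 mod 10)) mod 10 = 1.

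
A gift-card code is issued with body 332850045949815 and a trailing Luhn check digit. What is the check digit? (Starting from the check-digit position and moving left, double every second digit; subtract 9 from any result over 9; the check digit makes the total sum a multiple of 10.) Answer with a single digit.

Partial digits right→left: 5 1 8 9 4 9 5 4 0 0 5 8 2 3 3
Double every second digit counting from the check-digit position (so the 1st, 3rd, 5th, ... of the partial from the right).
  doubled (with −9 where >9): 1 7 8 1 0 1 4 6 → sum 28
  kept as-is: 1 9 9 4 0 8 3 → sum 34
Total = 28 + 34 = 62.
Check digit = (10 − (62 mod 10)) mod 10 = 8.

8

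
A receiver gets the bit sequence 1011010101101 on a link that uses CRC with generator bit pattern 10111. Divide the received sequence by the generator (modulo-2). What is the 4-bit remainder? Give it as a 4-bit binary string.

Modulo-2 division of 1011010101101 by 10111:
  pos 0: 10110 XOR 10111 = 00001
  pos 4: 11010 XOR 10111 = 01101
  pos 5: 11011 XOR 10111 = 01100
  pos 6: 11001 XOR 10111 = 01110
  pos 7: 11100 XOR 10111 = 01011
  pos 8: 10111 XOR 10111 = 00000
Remainder = 0000 (zero — the frame passes the CRC check).

0000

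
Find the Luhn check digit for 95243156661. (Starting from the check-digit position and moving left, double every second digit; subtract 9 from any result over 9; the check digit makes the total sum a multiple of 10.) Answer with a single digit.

3

Partial digits right→left: 1 6 6 6 5 1 3 4 2 5 9
Double every second digit counting from the check-digit position (so the 1st, 3rd, 5th, ... of the partial from the right).
  doubled (with −9 where >9): 2 3 1 6 4 9 → sum 25
  kept as-is: 6 6 1 4 5 → sum 22
Total = 25 + 22 = 47.
Check digit = (10 − (47 mod 10)) mod 10 = 3.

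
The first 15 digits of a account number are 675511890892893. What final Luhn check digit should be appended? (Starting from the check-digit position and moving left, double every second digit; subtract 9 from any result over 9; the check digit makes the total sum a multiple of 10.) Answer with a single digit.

4

Partial digits right→left: 3 9 8 2 9 8 0 9 8 1 1 5 5 7 6
Double every second digit counting from the check-digit position (so the 1st, 3rd, 5th, ... of the partial from the right).
  doubled (with −9 where >9): 6 7 9 0 7 2 1 3 → sum 35
  kept as-is: 9 2 8 9 1 5 7 → sum 41
Total = 35 + 41 = 76.
Check digit = (10 − (76 mod 10)) mod 10 = 4.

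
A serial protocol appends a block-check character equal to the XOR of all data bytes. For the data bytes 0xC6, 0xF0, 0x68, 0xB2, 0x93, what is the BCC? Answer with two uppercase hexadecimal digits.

7F

XOR the bytes together:
  start with 0xC6
  0xC6 ⊕ 0xF0 = 0x36
  0x36 ⊕ 0x68 = 0x5E
  0x5E ⊕ 0xB2 = 0xEC
  0xEC ⊕ 0x93 = 0x7F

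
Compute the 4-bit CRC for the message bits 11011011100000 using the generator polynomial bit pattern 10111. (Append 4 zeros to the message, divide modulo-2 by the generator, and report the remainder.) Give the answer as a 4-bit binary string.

Append 4 zeros: 110110111000000000. Divide by 10111 (XOR where the leading bit is 1):
  pos 0: 11011 XOR 10111 = 01100
  pos 1: 11000 XOR 10111 = 01111
  pos 2: 11111 XOR 10111 = 01000
  pos 3: 10001 XOR 10111 = 00110
  pos 5: 11010 XOR 10111 = 01101
  pos 6: 11010 XOR 10111 = 01101
  pos 7: 11010 XOR 10111 = 01101
  pos 8: 11010 XOR 10111 = 01101
  pos 9: 11010 XOR 10111 = 01101
  pos 10: 11010 XOR 10111 = 01101
  pos 11: 11010 XOR 10111 = 01101
  pos 12: 11010 XOR 10111 = 01101
  pos 13: 11010 XOR 10111 = 01101
Remainder (last 4 bits) = 1101. This is the CRC / FCS.

1101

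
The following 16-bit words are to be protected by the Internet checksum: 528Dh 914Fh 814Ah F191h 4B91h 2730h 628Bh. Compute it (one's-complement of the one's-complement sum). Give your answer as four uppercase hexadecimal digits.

D3F9

One's-complement addition (fold any carry out of bit 15 back into bit 0):
  0x528D + 0x914F = 0x0E3DC
  0xE3DC + 0x814A = 0x16526 → wrap carry → 0x6527
  0x6527 + 0xF191 = 0x156B8 → wrap carry → 0x56B9
  0x56B9 + 0x4B91 = 0x0A24A
  0xA24A + 0x2730 = 0x0C97A
  0xC97A + 0x628B = 0x12C05 → wrap carry → 0x2C06
One's-complement sum = 0x2C06.
Checksum = ~0x2C06 & 0xFFFF = 0xD3F9.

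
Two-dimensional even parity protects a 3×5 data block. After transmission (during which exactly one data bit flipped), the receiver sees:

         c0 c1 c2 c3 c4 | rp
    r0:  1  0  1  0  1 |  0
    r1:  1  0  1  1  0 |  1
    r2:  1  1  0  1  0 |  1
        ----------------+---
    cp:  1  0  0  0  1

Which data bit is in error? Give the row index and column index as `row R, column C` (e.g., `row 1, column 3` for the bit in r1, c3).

row 0, column 1

Recompute each row's even parity and compare to rp:
  r0: data parity 1, sent rp 0 → mismatch
  r1: data parity 1, sent rp 1 → ok
  r2: data parity 1, sent rp 1 → ok
Recompute each column's even parity and compare to cp:
  c0: data parity 1, sent cp 1 → ok
  c1: data parity 1, sent cp 0 → mismatch
  c2: data parity 0, sent cp 0 → ok
  c3: data parity 0, sent cp 0 → ok
  c4: data parity 1, sent cp 1 → ok
Exactly one row (r0) and one column (c1) fail → the flipped bit is at their intersection.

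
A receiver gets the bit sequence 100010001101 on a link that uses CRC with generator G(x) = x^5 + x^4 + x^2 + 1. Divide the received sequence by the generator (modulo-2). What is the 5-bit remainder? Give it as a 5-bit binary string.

Modulo-2 division of 100010001101 by 110101:
  pos 0: 100010 XOR 110101 = 010111
  pos 1: 101110 XOR 110101 = 011011
  pos 2: 110110 XOR 110101 = 000011
  pos 6: 111101 XOR 110101 = 001000
Remainder = 01000 (nonzero — an error is detected).

01000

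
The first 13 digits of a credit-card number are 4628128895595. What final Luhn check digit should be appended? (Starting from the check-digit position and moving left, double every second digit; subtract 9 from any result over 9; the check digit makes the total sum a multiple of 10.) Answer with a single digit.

0

Partial digits right→left: 5 9 5 5 9 8 8 2 1 8 2 6 4
Double every second digit counting from the check-digit position (so the 1st, 3rd, 5th, ... of the partial from the right).
  doubled (with −9 where >9): 1 1 9 7 2 4 8 → sum 32
  kept as-is: 9 5 8 2 8 6 → sum 38
Total = 32 + 38 = 70.
Check digit = (10 − (70 mod 10)) mod 10 = 0.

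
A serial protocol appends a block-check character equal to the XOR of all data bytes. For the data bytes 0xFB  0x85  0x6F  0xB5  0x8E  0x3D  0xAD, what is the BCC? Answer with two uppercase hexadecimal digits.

BA

XOR the bytes together:
  start with 0xFB
  0xFB ⊕ 0x85 = 0x7E
  0x7E ⊕ 0x6F = 0x11
  0x11 ⊕ 0xB5 = 0xA4
  0xA4 ⊕ 0x8E = 0x2A
  0x2A ⊕ 0x3D = 0x17
  0x17 ⊕ 0xAD = 0xBA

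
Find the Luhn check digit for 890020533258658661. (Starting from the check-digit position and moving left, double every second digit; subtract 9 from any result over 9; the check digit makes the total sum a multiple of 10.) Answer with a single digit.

5

Partial digits right→left: 1 6 6 8 5 6 8 5 2 3 3 5 0 2 0 0 9 8
Double every second digit counting from the check-digit position (so the 1st, 3rd, 5th, ... of the partial from the right).
  doubled (with −9 where >9): 2 3 1 7 4 6 0 0 9 → sum 32
  kept as-is: 6 8 6 5 3 5 2 0 8 → sum 43
Total = 32 + 43 = 75.
Check digit = (10 − (75 mod 10)) mod 10 = 5.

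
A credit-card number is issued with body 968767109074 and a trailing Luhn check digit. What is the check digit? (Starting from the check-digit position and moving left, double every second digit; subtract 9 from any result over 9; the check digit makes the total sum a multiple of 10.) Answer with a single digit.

9

Partial digits right→left: 4 7 0 9 0 1 7 6 7 8 6 9
Double every second digit counting from the check-digit position (so the 1st, 3rd, 5th, ... of the partial from the right).
  doubled (with −9 where >9): 8 0 0 5 5 3 → sum 21
  kept as-is: 7 9 1 6 8 9 → sum 40
Total = 21 + 40 = 61.
Check digit = (10 − (61 mod 10)) mod 10 = 9.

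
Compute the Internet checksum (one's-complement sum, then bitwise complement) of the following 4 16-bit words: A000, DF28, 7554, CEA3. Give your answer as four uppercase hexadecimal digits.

3CDE

One's-complement addition (fold any carry out of bit 15 back into bit 0):
  0xA000 + 0xDF28 = 0x17F28 → wrap carry → 0x7F29
  0x7F29 + 0x7554 = 0x0F47D
  0xF47D + 0xCEA3 = 0x1C320 → wrap carry → 0xC321
One's-complement sum = 0xC321.
Checksum = ~0xC321 & 0xFFFF = 0x3CDE.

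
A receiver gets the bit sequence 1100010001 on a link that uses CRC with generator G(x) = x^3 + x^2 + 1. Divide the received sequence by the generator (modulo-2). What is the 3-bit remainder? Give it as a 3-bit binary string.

000

Modulo-2 division of 1100010001 by 1101:
  pos 0: 1100 XOR 1101 = 0001
  pos 3: 1010 XOR 1101 = 0111
  pos 4: 1110 XOR 1101 = 0011
  pos 6: 1101 XOR 1101 = 0000
Remainder = 000 (zero — the frame passes the CRC check).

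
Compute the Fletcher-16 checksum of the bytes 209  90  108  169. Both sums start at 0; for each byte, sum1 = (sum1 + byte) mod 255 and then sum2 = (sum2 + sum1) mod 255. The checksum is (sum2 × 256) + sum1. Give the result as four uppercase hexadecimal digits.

D842

Running sums (mod 255):
  after byte 0 (209): sum1=209, sum2=209
  after byte 1 (90): sum1=44, sum2=253
  after byte 2 (108): sum1=152, sum2=150
  after byte 3 (169): sum1=66, sum2=216
Checksum = sum2·256 + sum1 = 216·256 + 66 = 55362 = 0xD842.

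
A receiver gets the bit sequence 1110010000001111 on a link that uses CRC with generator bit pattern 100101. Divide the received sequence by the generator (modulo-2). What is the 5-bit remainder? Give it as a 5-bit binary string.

00000

Modulo-2 division of 1110010000001111 by 100101:
  pos 0: 111001 XOR 100101 = 011100
  pos 1: 111000 XOR 100101 = 011101
  pos 2: 111010 XOR 100101 = 011111
  pos 3: 111110 XOR 100101 = 011011
  pos 4: 110110 XOR 100101 = 010011
  pos 5: 100110 XOR 100101 = 000011
  pos 9: 110111 XOR 100101 = 010010
  pos 10: 100101 XOR 100101 = 000000
Remainder = 00000 (zero — the frame passes the CRC check).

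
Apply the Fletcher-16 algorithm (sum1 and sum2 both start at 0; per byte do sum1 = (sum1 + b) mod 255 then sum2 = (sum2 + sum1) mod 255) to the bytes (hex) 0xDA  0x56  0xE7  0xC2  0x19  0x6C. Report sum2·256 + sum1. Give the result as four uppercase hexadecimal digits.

5761

Running sums (mod 255):
  after byte 0 (0xDA): sum1=218, sum2=218
  after byte 1 (0x56): sum1=49, sum2=12
  after byte 2 (0xE7): sum1=25, sum2=37
  after byte 3 (0xC2): sum1=219, sum2=1
  after byte 4 (0x19): sum1=244, sum2=245
  after byte 5 (0x6C): sum1=97, sum2=87
Checksum = sum2·256 + sum1 = 87·256 + 97 = 22369 = 0x5761.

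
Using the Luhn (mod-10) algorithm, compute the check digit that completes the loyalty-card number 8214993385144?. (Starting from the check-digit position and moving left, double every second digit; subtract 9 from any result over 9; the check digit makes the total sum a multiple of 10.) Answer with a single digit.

Partial digits right→left: 4 4 1 5 8 3 3 9 9 4 1 2 8
Double every second digit counting from the check-digit position (so the 1st, 3rd, 5th, ... of the partial from the right).
  doubled (with −9 where >9): 8 2 7 6 9 2 7 → sum 41
  kept as-is: 4 5 3 9 4 2 → sum 27
Total = 41 + 27 = 68.
Check digit = (10 − (68 mod 10)) mod 10 = 2.

2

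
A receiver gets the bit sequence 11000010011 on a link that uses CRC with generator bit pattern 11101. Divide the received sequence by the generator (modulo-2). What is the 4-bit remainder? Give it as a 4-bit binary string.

Modulo-2 division of 11000010011 by 11101:
  pos 0: 11000 XOR 11101 = 00101
  pos 2: 10101 XOR 11101 = 01000
  pos 3: 10000 XOR 11101 = 01101
  pos 4: 11010 XOR 11101 = 00111
  pos 6: 11111 XOR 11101 = 00010
Remainder = 0010 (nonzero — an error is detected).

0010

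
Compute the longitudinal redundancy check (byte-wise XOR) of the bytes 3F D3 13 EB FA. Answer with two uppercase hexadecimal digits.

XOR the bytes together:
  start with 0x3F
  0x3F ⊕ 0xD3 = 0xEC
  0xEC ⊕ 0x13 = 0xFF
  0xFF ⊕ 0xEB = 0x14
  0x14 ⊕ 0xFA = 0xEE

EE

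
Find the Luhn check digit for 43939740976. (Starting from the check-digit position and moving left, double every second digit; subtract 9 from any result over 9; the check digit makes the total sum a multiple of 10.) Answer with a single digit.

4

Partial digits right→left: 6 7 9 0 4 7 9 3 9 3 4
Double every second digit counting from the check-digit position (so the 1st, 3rd, 5th, ... of the partial from the right).
  doubled (with −9 where >9): 3 9 8 9 9 8 → sum 46
  kept as-is: 7 0 7 3 3 → sum 20
Total = 46 + 20 = 66.
Check digit = (10 − (66 mod 10)) mod 10 = 4.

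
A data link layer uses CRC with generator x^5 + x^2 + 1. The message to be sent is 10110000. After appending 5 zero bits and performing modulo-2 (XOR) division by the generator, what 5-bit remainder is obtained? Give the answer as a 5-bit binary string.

Append 5 zeros: 1011000000000. Divide by 100101 (XOR where the leading bit is 1):
  pos 0: 101100 XOR 100101 = 001001
  pos 2: 100100 XOR 100101 = 000001
  pos 7: 100000 XOR 100101 = 000101
Remainder (last 5 bits) = 00101. This is the CRC / FCS.

00101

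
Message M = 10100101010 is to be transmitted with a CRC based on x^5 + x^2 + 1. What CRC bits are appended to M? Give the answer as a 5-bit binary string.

10101

Append 5 zeros: 1010010101000000. Divide by 100101 (XOR where the leading bit is 1):
  pos 0: 101001 XOR 100101 = 001100
  pos 2: 110001 XOR 100101 = 010100
  pos 3: 101000 XOR 100101 = 001101
  pos 5: 110110 XOR 100101 = 010011
  pos 6: 100110 XOR 100101 = 000011
  pos 10: 110000 XOR 100101 = 010101
Remainder (last 5 bits) = 10101. This is the CRC / FCS.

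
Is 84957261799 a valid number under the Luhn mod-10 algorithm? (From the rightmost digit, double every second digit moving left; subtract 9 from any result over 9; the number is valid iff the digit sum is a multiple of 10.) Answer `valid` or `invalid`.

valid

From the right, keep odd positions and double even positions (subtract 9 from any doubled value over 9):
  doubled (positions 2,4,...): 9 2 4 1 8 → sum 24
  kept (positions 1,3,...): 9 7 6 7 9 8 → sum 46
Total = 70.
70 mod 10 = 0, so the number is valid.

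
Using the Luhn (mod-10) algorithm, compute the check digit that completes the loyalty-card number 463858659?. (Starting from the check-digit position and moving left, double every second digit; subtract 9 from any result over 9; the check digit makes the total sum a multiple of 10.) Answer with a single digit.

Partial digits right→left: 9 5 6 8 5 8 3 6 4
Double every second digit counting from the check-digit position (so the 1st, 3rd, 5th, ... of the partial from the right).
  doubled (with −9 where >9): 9 3 1 6 8 → sum 27
  kept as-is: 5 8 8 6 → sum 27
Total = 27 + 27 = 54.
Check digit = (10 − (54 mod 10)) mod 10 = 6.

6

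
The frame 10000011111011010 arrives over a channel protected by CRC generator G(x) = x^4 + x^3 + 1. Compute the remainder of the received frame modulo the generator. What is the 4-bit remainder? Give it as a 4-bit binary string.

Modulo-2 division of 10000011111011010 by 11001:
  pos 0: 10000 XOR 11001 = 01001
  pos 1: 10010 XOR 11001 = 01011
  pos 2: 10111 XOR 11001 = 01110
  pos 3: 11101 XOR 11001 = 00100
  pos 5: 10011 XOR 11001 = 01010
  pos 6: 10101 XOR 11001 = 01100
  pos 7: 11000 XOR 11001 = 00001
  pos 11: 11101 XOR 11001 = 00100
Remainder = 1000 (nonzero — an error is detected).

1000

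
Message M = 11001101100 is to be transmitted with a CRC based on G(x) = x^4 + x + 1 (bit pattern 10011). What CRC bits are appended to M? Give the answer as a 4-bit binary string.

1110

Append 4 zeros: 110011011000000. Divide by 10011 (XOR where the leading bit is 1):
  pos 0: 11001 XOR 10011 = 01010
  pos 1: 10101 XOR 10011 = 00110
  pos 3: 11001 XOR 10011 = 01010
  pos 4: 10101 XOR 10011 = 00110
  pos 6: 11000 XOR 10011 = 01011
  pos 7: 10110 XOR 10011 = 00101
  pos 9: 10100 XOR 10011 = 00111
Remainder (last 4 bits) = 1110. This is the CRC / FCS.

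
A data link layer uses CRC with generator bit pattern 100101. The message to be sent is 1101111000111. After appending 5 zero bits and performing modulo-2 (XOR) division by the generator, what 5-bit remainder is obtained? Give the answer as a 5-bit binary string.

Append 5 zeros: 110111100011100000. Divide by 100101 (XOR where the leading bit is 1):
  pos 0: 110111 XOR 100101 = 010010
  pos 1: 100101 XOR 100101 = 000000
  pos 10: 111000 XOR 100101 = 011101
  pos 11: 111010 XOR 100101 = 011111
  pos 12: 111110 XOR 100101 = 011011
Remainder (last 5 bits) = 11011. This is the CRC / FCS.

11011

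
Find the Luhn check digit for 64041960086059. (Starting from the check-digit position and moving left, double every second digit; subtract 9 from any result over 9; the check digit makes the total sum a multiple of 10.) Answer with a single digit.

5

Partial digits right→left: 9 5 0 6 8 0 0 6 9 1 4 0 4 6
Double every second digit counting from the check-digit position (so the 1st, 3rd, 5th, ... of the partial from the right).
  doubled (with −9 where >9): 9 0 7 0 9 8 8 → sum 41
  kept as-is: 5 6 0 6 1 0 6 → sum 24
Total = 41 + 24 = 65.
Check digit = (10 − (65 mod 10)) mod 10 = 5.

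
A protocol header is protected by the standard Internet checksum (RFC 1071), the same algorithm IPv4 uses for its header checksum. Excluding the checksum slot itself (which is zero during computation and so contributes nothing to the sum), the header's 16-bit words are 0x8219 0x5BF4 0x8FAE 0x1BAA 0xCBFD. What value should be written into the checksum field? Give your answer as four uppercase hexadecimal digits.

AA9B

One's-complement addition (fold any carry out of bit 15 back into bit 0):
  0x8219 + 0x5BF4 = 0x0DE0D
  0xDE0D + 0x8FAE = 0x16DBB → wrap carry → 0x6DBC
  0x6DBC + 0x1BAA = 0x08966
  0x8966 + 0xCBFD = 0x15563 → wrap carry → 0x5564
One's-complement sum = 0x5564.
Checksum = ~0x5564 & 0xFFFF = 0xAA9B.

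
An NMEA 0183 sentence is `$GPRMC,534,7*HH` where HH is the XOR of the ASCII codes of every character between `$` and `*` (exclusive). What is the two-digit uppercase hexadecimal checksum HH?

4E

XOR the ASCII codes of the payload characters:
  'G' = 0x47 → acc = 0x47
  'P' = 0x50 → acc = 0x17
  'R' = 0x52 → acc = 0x45
  'M' = 0x4D → acc = 0x08
  'C' = 0x43 → acc = 0x4B
  ',' = 0x2C → acc = 0x67
  '5' = 0x35 → acc = 0x52
  '3' = 0x33 → acc = 0x61
  '4' = 0x34 → acc = 0x55
  ',' = 0x2C → acc = 0x79
  '7' = 0x37 → acc = 0x4E
Checksum = 0x4E.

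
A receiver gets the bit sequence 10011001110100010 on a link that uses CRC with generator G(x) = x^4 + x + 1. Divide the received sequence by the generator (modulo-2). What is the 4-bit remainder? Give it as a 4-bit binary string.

0000

Modulo-2 division of 10011001110100010 by 10011:
  pos 0: 10011 XOR 10011 = 00000
  pos 7: 11101 XOR 10011 = 01110
  pos 8: 11100 XOR 10011 = 01111
  pos 9: 11110 XOR 10011 = 01101
  pos 10: 11010 XOR 10011 = 01001
  pos 11: 10011 XOR 10011 = 00000
Remainder = 0000 (zero — the frame passes the CRC check).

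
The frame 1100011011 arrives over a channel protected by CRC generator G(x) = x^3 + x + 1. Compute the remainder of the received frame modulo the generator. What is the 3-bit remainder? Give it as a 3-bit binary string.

000

Modulo-2 division of 1100011011 by 1011:
  pos 0: 1100 XOR 1011 = 0111
  pos 1: 1110 XOR 1011 = 0101
  pos 2: 1011 XOR 1011 = 0000
  pos 6: 1011 XOR 1011 = 0000
Remainder = 000 (zero — the frame passes the CRC check).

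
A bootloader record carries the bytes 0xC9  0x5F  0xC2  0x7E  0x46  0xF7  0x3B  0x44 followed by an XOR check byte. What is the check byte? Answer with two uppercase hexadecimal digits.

E4

XOR the bytes together:
  start with 0xC9
  0xC9 ⊕ 0x5F = 0x96
  0x96 ⊕ 0xC2 = 0x54
  0x54 ⊕ 0x7E = 0x2A
  0x2A ⊕ 0x46 = 0x6C
  0x6C ⊕ 0xF7 = 0x9B
  0x9B ⊕ 0x3B = 0xA0
  0xA0 ⊕ 0x44 = 0xE4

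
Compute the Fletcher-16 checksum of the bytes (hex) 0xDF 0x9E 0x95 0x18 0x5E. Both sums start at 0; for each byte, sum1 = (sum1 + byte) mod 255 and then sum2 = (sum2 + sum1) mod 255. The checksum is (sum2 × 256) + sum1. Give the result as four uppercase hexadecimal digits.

Running sums (mod 255):
  after byte 0 (0xDF): sum1=223, sum2=223
  after byte 1 (0x9E): sum1=126, sum2=94
  after byte 2 (0x95): sum1=20, sum2=114
  after byte 3 (0x18): sum1=44, sum2=158
  after byte 4 (0x5E): sum1=138, sum2=41
Checksum = sum2·256 + sum1 = 41·256 + 138 = 10634 = 0x298A.

298A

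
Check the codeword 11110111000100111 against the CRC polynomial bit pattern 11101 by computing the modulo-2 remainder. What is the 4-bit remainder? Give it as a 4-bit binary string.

Modulo-2 division of 11110111000100111 by 11101:
  pos 0: 11110 XOR 11101 = 00011
  pos 3: 11111 XOR 11101 = 00010
  pos 6: 10000 XOR 11101 = 01101
  pos 7: 11011 XOR 11101 = 00110
  pos 9: 11000 XOR 11101 = 00101
  pos 11: 10111 XOR 11101 = 01010
  pos 12: 10101 XOR 11101 = 01000
Remainder = 1000 (nonzero — an error is detected).

1000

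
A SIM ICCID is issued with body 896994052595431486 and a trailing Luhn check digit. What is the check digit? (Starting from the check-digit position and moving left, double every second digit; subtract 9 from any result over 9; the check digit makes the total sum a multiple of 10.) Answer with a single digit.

Partial digits right→left: 6 8 4 1 3 4 5 9 5 2 5 0 4 9 9 6 9 8
Double every second digit counting from the check-digit position (so the 1st, 3rd, 5th, ... of the partial from the right).
  doubled (with −9 where >9): 3 8 6 1 1 1 8 9 9 → sum 46
  kept as-is: 8 1 4 9 2 0 9 6 8 → sum 47
Total = 46 + 47 = 93.
Check digit = (10 − (93 mod 10)) mod 10 = 7.

7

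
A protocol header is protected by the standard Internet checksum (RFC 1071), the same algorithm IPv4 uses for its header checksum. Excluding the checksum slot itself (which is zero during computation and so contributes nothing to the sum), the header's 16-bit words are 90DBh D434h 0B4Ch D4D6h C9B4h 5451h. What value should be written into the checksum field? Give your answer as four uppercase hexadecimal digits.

9CC6

One's-complement addition (fold any carry out of bit 15 back into bit 0):
  0x90DB + 0xD434 = 0x1650F → wrap carry → 0x6510
  0x6510 + 0x0B4C = 0x0705C
  0x705C + 0xD4D6 = 0x14532 → wrap carry → 0x4533
  0x4533 + 0xC9B4 = 0x10EE7 → wrap carry → 0x0EE8
  0x0EE8 + 0x5451 = 0x06339
One's-complement sum = 0x6339.
Checksum = ~0x6339 & 0xFFFF = 0x9CC6.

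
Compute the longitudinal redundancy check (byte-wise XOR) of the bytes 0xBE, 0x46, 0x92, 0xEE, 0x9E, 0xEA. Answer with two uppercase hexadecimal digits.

F0

XOR the bytes together:
  start with 0xBE
  0xBE ⊕ 0x46 = 0xF8
  0xF8 ⊕ 0x92 = 0x6A
  0x6A ⊕ 0xEE = 0x84
  0x84 ⊕ 0x9E = 0x1A
  0x1A ⊕ 0xEA = 0xF0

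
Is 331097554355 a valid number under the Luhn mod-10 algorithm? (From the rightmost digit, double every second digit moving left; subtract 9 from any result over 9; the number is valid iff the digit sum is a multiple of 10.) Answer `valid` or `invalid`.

From the right, keep odd positions and double even positions (subtract 9 from any doubled value over 9):
  doubled (positions 2,4,...): 1 8 1 9 2 6 → sum 27
  kept (positions 1,3,...): 5 3 5 7 0 3 → sum 23
Total = 50.
50 mod 10 = 0, so the number is valid.

valid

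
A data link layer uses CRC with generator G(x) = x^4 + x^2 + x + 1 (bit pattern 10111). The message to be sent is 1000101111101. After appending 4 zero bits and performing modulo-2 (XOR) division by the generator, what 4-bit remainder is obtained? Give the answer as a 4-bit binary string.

1001

Append 4 zeros: 10001011111010000. Divide by 10111 (XOR where the leading bit is 1):
  pos 0: 10001 XOR 10111 = 00110
  pos 2: 11001 XOR 10111 = 01110
  pos 3: 11101 XOR 10111 = 01010
  pos 4: 10101 XOR 10111 = 00010
  pos 7: 10110 XOR 10111 = 00001
  pos 11: 11000 XOR 10111 = 01111
  pos 12: 11110 XOR 10111 = 01001
Remainder (last 4 bits) = 1001. This is the CRC / FCS.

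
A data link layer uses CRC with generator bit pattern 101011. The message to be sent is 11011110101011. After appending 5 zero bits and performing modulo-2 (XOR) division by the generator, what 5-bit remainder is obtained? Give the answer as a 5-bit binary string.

Append 5 zeros: 1101111010101100000. Divide by 101011 (XOR where the leading bit is 1):
  pos 0: 110111 XOR 101011 = 011100
  pos 1: 111001 XOR 101011 = 010010
  pos 2: 100100 XOR 101011 = 001111
  pos 4: 111110 XOR 101011 = 010101
  pos 5: 101011 XOR 101011 = 000000
  pos 12: 110000 XOR 101011 = 011011
  pos 13: 110110 XOR 101011 = 011101
Remainder (last 5 bits) = 11101. This is the CRC / FCS.

11101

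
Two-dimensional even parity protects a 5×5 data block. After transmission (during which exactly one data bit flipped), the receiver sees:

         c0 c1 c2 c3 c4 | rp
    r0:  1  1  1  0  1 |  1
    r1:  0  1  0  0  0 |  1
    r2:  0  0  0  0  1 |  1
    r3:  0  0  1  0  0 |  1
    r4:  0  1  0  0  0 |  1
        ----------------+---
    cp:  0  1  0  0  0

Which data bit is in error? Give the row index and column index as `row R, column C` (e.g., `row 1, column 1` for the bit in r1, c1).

row 0, column 0

Recompute each row's even parity and compare to rp:
  r0: data parity 0, sent rp 1 → mismatch
  r1: data parity 1, sent rp 1 → ok
  r2: data parity 1, sent rp 1 → ok
  r3: data parity 1, sent rp 1 → ok
  r4: data parity 1, sent rp 1 → ok
Recompute each column's even parity and compare to cp:
  c0: data parity 1, sent cp 0 → mismatch
  c1: data parity 1, sent cp 1 → ok
  c2: data parity 0, sent cp 0 → ok
  c3: data parity 0, sent cp 0 → ok
  c4: data parity 0, sent cp 0 → ok
Exactly one row (r0) and one column (c0) fail → the flipped bit is at their intersection.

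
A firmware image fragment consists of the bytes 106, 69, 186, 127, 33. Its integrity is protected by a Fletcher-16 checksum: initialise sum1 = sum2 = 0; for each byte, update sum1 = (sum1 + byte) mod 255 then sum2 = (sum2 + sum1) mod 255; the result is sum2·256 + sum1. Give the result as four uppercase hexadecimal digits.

Running sums (mod 255):
  after byte 0 (106): sum1=106, sum2=106
  after byte 1 (69): sum1=175, sum2=26
  after byte 2 (186): sum1=106, sum2=132
  after byte 3 (127): sum1=233, sum2=110
  after byte 4 (33): sum1=11, sum2=121
Checksum = sum2·256 + sum1 = 121·256 + 11 = 30987 = 0x790B.

790B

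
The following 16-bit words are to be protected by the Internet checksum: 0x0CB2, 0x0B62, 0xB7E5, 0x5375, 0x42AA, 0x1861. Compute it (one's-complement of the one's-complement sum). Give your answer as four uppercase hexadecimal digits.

8185

One's-complement addition (fold any carry out of bit 15 back into bit 0):
  0x0CB2 + 0x0B62 = 0x01814
  0x1814 + 0xB7E5 = 0x0CFF9
  0xCFF9 + 0x5375 = 0x1236E → wrap carry → 0x236F
  0x236F + 0x42AA = 0x06619
  0x6619 + 0x1861 = 0x07E7A
One's-complement sum = 0x7E7A.
Checksum = ~0x7E7A & 0xFFFF = 0x8185.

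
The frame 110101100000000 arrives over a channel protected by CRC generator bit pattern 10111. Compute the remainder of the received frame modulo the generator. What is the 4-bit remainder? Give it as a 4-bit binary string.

Modulo-2 division of 110101100000000 by 10111:
  pos 0: 11010 XOR 10111 = 01101
  pos 1: 11011 XOR 10111 = 01100
  pos 2: 11001 XOR 10111 = 01110
  pos 3: 11100 XOR 10111 = 01011
  pos 4: 10110 XOR 10111 = 00001
  pos 8: 10000 XOR 10111 = 00111
  pos 10: 11100 XOR 10111 = 01011
Remainder = 1011 (nonzero — an error is detected).

1011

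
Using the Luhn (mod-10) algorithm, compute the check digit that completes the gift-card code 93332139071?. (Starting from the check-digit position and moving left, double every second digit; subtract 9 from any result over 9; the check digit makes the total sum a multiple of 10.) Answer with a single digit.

Partial digits right→left: 1 7 0 9 3 1 2 3 3 3 9
Double every second digit counting from the check-digit position (so the 1st, 3rd, 5th, ... of the partial from the right).
  doubled (with −9 where >9): 2 0 6 4 6 9 → sum 27
  kept as-is: 7 9 1 3 3 → sum 23
Total = 27 + 23 = 50.
Check digit = (10 − (50 mod 10)) mod 10 = 0.

0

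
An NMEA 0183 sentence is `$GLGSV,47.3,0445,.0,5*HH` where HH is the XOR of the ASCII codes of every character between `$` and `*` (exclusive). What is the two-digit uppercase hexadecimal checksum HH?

79

XOR the ASCII codes of the payload characters:
  'G' = 0x47 → acc = 0x47
  'L' = 0x4C → acc = 0x0B
  'G' = 0x47 → acc = 0x4C
  'S' = 0x53 → acc = 0x1F
  'V' = 0x56 → acc = 0x49
  ',' = 0x2C → acc = 0x65
  '4' = 0x34 → acc = 0x51
  '7' = 0x37 → acc = 0x66
  '.' = 0x2E → acc = 0x48
  '3' = 0x33 → acc = 0x7B
  ',' = 0x2C → acc = 0x57
  '0' = 0x30 → acc = 0x67
  '4' = 0x34 → acc = 0x53
  '4' = 0x34 → acc = 0x67
  '5' = 0x35 → acc = 0x52
  ',' = 0x2C → acc = 0x7E
  '.' = 0x2E → acc = 0x50
  '0' = 0x30 → acc = 0x60
  ',' = 0x2C → acc = 0x4C
  '5' = 0x35 → acc = 0x79
Checksum = 0x79.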